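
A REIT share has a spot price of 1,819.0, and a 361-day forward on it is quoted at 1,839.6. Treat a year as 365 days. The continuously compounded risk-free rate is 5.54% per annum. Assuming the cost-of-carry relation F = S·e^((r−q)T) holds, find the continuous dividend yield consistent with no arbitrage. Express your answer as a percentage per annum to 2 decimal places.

From F = S·e^((r−q)T): (r − q) = ln(F/S)/T
ln(1839.6/1819.0) = ln(1.011325) = 0.011261
(r − q) = 0.011261 / (361/365) = 0.011386
q = r − ln(F/S)/T = 0.0554 − 0.011386 = 0.044014
q = 4.40%

4.40%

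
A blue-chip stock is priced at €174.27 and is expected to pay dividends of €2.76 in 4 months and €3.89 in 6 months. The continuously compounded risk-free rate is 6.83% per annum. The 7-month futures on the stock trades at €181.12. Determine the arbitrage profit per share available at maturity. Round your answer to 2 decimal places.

€6.49 per share

PV(dividends) I = 2.76·e^(−0.0683·4/12) + 3.89·e^(−0.0683·6/12) = 6.4573
Fair futures F* = (S − I)·e^(rT) = (174.27 − 6.4573)·e^0.039842 = 167.8127 × 1.040646 = 174.6336
Market €181.12 > fair 174.6336: forward overpriced → cash-and-carry (borrow at r, buy the stock and collect the dividends, short the forward).
Profit at T = |F_mkt − F*| = |181.12 − 174.6336| = €6.49 per share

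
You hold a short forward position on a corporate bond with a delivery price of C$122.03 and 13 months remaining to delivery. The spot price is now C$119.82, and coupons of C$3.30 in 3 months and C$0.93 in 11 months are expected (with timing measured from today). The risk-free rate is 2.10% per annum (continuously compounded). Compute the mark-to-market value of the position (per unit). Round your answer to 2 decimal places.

C$3.66

PV(remaining coupons) I = 3.30·e^(−0.0210·3/12) + 0.93·e^(−0.0210·11/12) = 4.1950
Current forward F = (S − I)·e^(rT) = (119.82 − 4.1950)·e^(0.0210·13/12) = 115.6250 × 1.023011 = 118.2856
Value (long) = (F − K)·e^(−rT) = (118.2856 − 122.03) × 0.977507 = -3.6602
Short position value = −(long value) = C$3.66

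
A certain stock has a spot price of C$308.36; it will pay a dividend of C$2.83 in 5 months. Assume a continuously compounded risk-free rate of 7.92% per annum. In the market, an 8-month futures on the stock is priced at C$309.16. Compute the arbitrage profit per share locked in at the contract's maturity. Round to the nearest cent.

C$13.03 per share

PV(dividends) I = 2.83·e^(−0.0792·5/12) = 2.7381
Fair futures F* = (S − I)·e^(rT) = (308.36 − 2.7381)·e^0.052800 = 305.6219 × 1.054219 = 322.1924
Market C$309.16 < fair 322.1924: forward underpriced → reverse cash-and-carry (short the stock, invest proceeds at r, pay the dividends, go long the forward).
Profit at T = |F_mkt − F*| = |309.16 − 322.1924| = C$13.03 per share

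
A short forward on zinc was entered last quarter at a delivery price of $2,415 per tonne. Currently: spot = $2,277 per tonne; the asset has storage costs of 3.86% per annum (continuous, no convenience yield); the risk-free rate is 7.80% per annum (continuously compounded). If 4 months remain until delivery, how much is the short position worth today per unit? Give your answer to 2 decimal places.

Current fair forward for the remaining 4 months: F = S·e^((r + u)·T), (r + u) = 0.0780 + 0.0386 = 0.1166
F = 2277 · e^(0.1166 × 4/12) = 2277 × 1.03963186 = 2367.2417
Value of long forward = (F − K)·e^(−rT) = (2367.2417 − 2415) · e^(−0.0780·4/12)
= -47.7583 × 0.97433509 = -46.53
Short position value = −(long value) = $46.53

$46.53 per tonne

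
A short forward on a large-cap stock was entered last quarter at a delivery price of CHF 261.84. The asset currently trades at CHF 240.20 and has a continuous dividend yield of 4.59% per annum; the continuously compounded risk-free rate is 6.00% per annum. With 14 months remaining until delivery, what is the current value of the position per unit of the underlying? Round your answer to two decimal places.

CHF 16.46

Current fair forward for the remaining 14 months: F = S·e^((r − q)·T), (r − q) = 0.0600 − 0.0459 = 0.0141
F = 240.20 · e^(0.0141 × 14/12) = 240.20 × 1.016586 = 244.1840
Value of long forward = (F − K)·e^(−rT) = (244.1840 − 261.84) · e^(−0.0600·14/12)
= -17.6560 × 0.932394 = -16.46
Short position value = −(long value) = CHF 16.46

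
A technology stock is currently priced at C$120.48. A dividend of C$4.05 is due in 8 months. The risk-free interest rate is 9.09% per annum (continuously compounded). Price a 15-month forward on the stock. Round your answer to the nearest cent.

C$130.71

PV(dividends) I = 4.05·e^(−0.0909·8/12)
I = 3.8119
F = (S − I)·e^(rT) = (120.48 − 3.8119) · e^(0.0909·15/12)
= 116.6681 · e^0.113625 = 116.6681 × 1.120332 = C$130.71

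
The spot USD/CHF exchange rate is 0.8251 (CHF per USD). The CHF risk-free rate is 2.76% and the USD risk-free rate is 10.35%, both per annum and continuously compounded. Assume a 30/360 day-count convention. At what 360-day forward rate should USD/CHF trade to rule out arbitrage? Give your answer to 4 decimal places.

F = S·e^((r_CHF − r_USD)T) = 0.8251 · e^((0.0276 − 0.1035) × 360/360)
= 0.8251 · e^-0.075900 = 0.8251 × 0.926909
F = 0.7648 CHF per USD

0.7648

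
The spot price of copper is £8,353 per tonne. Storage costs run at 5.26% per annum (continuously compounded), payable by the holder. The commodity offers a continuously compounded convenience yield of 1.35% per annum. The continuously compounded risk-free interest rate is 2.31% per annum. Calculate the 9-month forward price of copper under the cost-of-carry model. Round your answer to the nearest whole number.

£8,752 per tonne

Net carry = r + u − y = 0.0231 + 0.0526 − 0.0135 = 0.0622
F = S·e^((r+u−y)T) = 8353 · e^(0.0622 × 9/12) = 8353 · e^0.046650
= 8353 × 1.047755 = £8,752 per tonne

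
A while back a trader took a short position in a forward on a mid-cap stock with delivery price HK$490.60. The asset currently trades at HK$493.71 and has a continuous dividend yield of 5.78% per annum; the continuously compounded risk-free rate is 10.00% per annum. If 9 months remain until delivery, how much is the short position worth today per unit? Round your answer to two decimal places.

Current fair forward for the remaining 9 months: F = S·e^((r − q)·T), (r − q) = 0.1000 − 0.0578 = 0.0422
F = 493.71 · e^(0.0422 × 9/12) = 493.71 × 1.032156 = 509.5857
Value of long forward = (F − K)·e^(−rT) = (509.5857 − 490.60) · e^(−0.1000·9/12)
= 18.9857 × 0.927743 = 17.61
Short position value = −(long value) = -HK$17.61

-HK$17.61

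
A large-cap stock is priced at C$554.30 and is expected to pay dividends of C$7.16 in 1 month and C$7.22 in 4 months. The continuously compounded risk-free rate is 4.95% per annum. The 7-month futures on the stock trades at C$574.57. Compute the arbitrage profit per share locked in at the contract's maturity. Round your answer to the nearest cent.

C$18.68 per share

PV(dividends) I = 7.16·e^(−0.0495·1/12) + 7.22·e^(−0.0495·4/12) = 14.2324
Fair futures F* = (S − I)·e^(rT) = (554.30 − 14.2324)·e^0.028875 = 540.0676 × 1.029296 = 555.8894
Market C$574.57 > fair 555.8894: forward overpriced → cash-and-carry (borrow at r, buy the stock and collect the dividends, short the forward).
Profit at T = |F_mkt − F*| = |574.57 − 555.8894| = C$18.68 per share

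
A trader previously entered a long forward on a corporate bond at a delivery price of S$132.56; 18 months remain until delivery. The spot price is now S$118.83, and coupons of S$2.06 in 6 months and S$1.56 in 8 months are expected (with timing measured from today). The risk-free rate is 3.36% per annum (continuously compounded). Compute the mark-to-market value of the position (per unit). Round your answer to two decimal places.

-S$10.77

PV(remaining coupons) I = 2.06·e^(−0.0336·6/12) + 1.56·e^(−0.0336·8/12) = 3.5511
Current forward F = (S − I)·e^(rT) = (118.83 − 3.5511)·e^(0.0336·18/12) = 115.2789 × 1.051692 = 121.2379
Value (long) = (F − K)·e^(−rT) = (121.2379 − 132.56) × 0.950849 = -10.7656
Value = -S$10.77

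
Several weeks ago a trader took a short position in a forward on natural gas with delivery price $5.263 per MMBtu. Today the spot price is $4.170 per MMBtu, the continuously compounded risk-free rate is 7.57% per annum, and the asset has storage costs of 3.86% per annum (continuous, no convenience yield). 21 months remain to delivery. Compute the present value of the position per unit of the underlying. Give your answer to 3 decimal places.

Current fair forward for the remaining 21 months: F = S·e^((r + u)·T), (r + u) = 0.0757 + 0.0386 = 0.1143
F = 4.170 · e^(0.1143 × 21/12) = 4.170 × 1.221433 = 5.0934
Value of long forward = (F − K)·e^(−rT) = (5.0934 − 5.263) · e^(−0.0757·21/12)
= -0.1696 × 0.875925 = -0.149
Short position value = −(long value) = $0.149

$0.149 per MMBtu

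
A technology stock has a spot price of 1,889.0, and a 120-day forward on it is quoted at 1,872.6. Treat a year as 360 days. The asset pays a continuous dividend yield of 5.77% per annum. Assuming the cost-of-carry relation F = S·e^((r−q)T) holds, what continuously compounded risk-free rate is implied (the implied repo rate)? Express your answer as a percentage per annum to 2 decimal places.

From F = S·e^((r−q)T): (r − q) = ln(F/S)/T
ln(1872.6/1889.0) = ln(0.991318) = -0.008720
(r − q) = -0.008720 / (120/360) = -0.026160
r = ln(F/S)/T + q = -0.026160 + 0.0577 = 0.031540
r = 3.15%

3.15%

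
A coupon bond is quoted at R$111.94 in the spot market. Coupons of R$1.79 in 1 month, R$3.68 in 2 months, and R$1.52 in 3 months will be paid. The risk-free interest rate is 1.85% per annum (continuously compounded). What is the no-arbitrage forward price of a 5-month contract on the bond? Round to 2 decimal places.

PV(coupons) I = 1.79·e^(−0.0185·1/12) + 3.68·e^(−0.0185·2/12) + 1.52·e^(−0.0185·3/12)
I = 1.7872 + 3.6687 + 1.5130 = 6.9689
F = (S − I)·e^(rT) = (111.94 − 6.9689) · e^(0.0185·5/12)
= 104.9711 · e^0.007708 = 104.9711 × 1.007738 = R$105.78

R$105.78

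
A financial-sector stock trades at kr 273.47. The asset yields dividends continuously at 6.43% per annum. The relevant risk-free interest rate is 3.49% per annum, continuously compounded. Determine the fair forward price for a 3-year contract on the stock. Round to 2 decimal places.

kr 250.38

F = S·e^((r − q)T) = 273.47 · e^((0.0349 − 0.0643) × 3)
= 273.47 · e^-0.088200 = 273.47 × 0.915578
F = kr 250.38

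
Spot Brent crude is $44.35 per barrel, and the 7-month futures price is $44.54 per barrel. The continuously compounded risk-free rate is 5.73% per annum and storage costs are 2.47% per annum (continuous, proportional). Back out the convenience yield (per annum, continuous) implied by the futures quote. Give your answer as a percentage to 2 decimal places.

7.47%

F = S·e^((r+u−y)T) ⇒ (r+u−y) = ln(F/S)/T
ln(44.54/44.35) = 0.004275; /T ⇒ 0.007329
y = r + u − ln(F/S)/T = 0.0573 + 0.0247 − 0.007329 = 0.074671
y = 7.47%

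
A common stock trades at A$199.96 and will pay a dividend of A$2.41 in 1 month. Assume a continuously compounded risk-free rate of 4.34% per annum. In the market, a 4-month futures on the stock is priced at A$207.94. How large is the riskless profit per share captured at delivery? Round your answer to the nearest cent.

A$7.50 per share

PV(dividends) I = 2.41·e^(−0.0434·1/12) = 2.4013
Fair futures F* = (S − I)·e^(rT) = (199.96 − 2.4013)·e^0.014467 = 197.5587 × 1.014572 = 200.4375
Market A$207.94 > fair 200.4375: forward overpriced → cash-and-carry (borrow at r, buy the stock and collect the dividends, short the forward).
Profit at T = |F_mkt − F*| = |207.94 − 200.4375| = A$7.50 per share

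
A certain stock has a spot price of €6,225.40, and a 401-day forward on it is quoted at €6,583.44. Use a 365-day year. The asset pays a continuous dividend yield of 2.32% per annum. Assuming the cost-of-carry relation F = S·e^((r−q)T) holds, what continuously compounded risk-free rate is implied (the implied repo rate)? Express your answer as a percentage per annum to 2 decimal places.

From F = S·e^((r−q)T): (r − q) = ln(F/S)/T
ln(6583.44/6225.40) = ln(1.057513) = 0.055920
(r − q) = 0.055920 / (401/365) = 0.050900
r = ln(F/S)/T + q = 0.050900 + 0.0232 = 0.074100
r = 7.41%

7.41%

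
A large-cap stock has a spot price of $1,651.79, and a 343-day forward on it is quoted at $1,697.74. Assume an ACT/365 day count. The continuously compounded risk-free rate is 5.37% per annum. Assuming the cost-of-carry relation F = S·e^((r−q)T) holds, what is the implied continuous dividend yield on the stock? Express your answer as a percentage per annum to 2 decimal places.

2.45%

From F = S·e^((r−q)T): (r − q) = ln(F/S)/T
ln(1697.74/1651.79) = ln(1.027818) = 0.027438
(r − q) = 0.027438 / (343/365) = 0.029198
q = r − ln(F/S)/T = 0.0537 − 0.029198 = 0.024502
q = 2.45%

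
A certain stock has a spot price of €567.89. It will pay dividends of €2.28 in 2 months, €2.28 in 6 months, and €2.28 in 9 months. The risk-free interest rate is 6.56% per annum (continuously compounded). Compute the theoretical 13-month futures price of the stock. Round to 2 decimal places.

€602.60

PV(dividends) I = 2.28·e^(−0.0656·2/12) + 2.28·e^(−0.0656·6/12) + 2.28·e^(−0.0656·9/12)
I = 2.2552 + 2.2064 + 2.1705 = 6.6321
F = (S − I)·e^(rT) = (567.89 − 6.6321) · e^(0.0656·13/12)
= 561.2579 · e^0.071067 = 561.2579 × 1.073653 = €602.60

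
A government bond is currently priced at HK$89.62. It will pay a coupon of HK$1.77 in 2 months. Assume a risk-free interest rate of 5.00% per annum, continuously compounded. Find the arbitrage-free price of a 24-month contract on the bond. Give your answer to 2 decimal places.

PV(coupons) I = 1.77·e^(−0.0500·2/12)
I = 1.7553
F = (S − I)·e^(rT) = (89.62 − 1.7553) · e^(0.0500·24/12)
= 87.8647 · e^0.100000 = 87.8647 × 1.105171 = HK$97.11

HK$97.11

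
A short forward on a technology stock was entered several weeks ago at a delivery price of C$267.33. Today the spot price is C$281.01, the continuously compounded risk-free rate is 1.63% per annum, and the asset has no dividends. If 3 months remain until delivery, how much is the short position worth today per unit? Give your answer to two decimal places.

Current fair forward for the remaining 3 months: F = S·e^(r·T), r = 0.0163
F = 281.01 · e^(0.0163 × 3/12) = 281.01 × 1.004083 = 282.1574
Value of long forward = (F − K)·e^(−rT) = (282.1574 − 267.33) · e^(−0.0163·3/12)
= 14.8274 × 0.995933 = 14.77
Short position value = −(long value) = -C$14.77

-C$14.77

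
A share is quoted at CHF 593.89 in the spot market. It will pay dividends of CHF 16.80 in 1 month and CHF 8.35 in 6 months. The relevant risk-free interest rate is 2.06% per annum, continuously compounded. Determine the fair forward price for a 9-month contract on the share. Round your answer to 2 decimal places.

PV(dividends) I = 16.80·e^(−0.0206·1/12) + 8.35·e^(−0.0206·6/12)
I = 16.7712 + 8.2644 = 25.0356
F = (S − I)·e^(rT) = (593.89 − 25.0356) · e^(0.0206·9/12)
= 568.8544 · e^0.015450 = 568.8544 × 1.015570 = CHF 577.71

CHF 577.71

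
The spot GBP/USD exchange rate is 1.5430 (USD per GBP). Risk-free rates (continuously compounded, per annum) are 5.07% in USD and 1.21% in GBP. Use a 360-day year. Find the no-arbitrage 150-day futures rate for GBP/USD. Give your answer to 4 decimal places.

1.5680

F = S·e^((r_USD − r_GBP)T) = 1.5430 · e^((0.0507 − 0.0121) × 150/360)
= 1.5430 · e^0.016083 = 1.5430 × 1.016213
F = 1.5680 USD per GBP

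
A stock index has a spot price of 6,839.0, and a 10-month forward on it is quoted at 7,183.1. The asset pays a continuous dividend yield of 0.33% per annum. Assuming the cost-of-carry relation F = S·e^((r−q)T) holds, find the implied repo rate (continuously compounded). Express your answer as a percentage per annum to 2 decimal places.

From F = S·e^((r−q)T): (r − q) = ln(F/S)/T
ln(7183.1/6839.0) = ln(1.050314) = 0.049089
(r − q) = 0.049089 / (10/12) = 0.058907
r = ln(F/S)/T + q = 0.058907 + 0.0033 = 0.062207
r = 6.22%

6.22%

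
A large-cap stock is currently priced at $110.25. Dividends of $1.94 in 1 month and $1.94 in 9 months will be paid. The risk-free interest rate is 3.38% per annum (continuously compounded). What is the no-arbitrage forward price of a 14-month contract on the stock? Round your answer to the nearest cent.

$110.70

PV(dividends) I = 1.94·e^(−0.0338·1/12) + 1.94·e^(−0.0338·9/12)
I = 1.9345 + 1.8914 = 3.8259
F = (S − I)·e^(rT) = (110.25 − 3.8259) · e^(0.0338·14/12)
= 106.4241 · e^0.039433 = 106.4241 × 1.040221 = $110.70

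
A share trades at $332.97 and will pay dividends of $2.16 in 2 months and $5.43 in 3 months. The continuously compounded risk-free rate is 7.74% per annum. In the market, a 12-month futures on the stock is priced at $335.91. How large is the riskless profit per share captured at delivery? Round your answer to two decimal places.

$15.80 per share

PV(dividends) I = 2.16·e^(−0.0774·2/12) + 5.43·e^(−0.0774·3/12) = 7.4583
Fair futures F* = (S − I)·e^(rT) = (332.97 − 7.4583)·e^0.077400 = 325.5117 × 1.080474 = 351.7069
Market $335.91 < fair 351.7069: forward underpriced → reverse cash-and-carry (short the stock, invest proceeds at r, pay the dividends, go long the forward).
Profit at T = |F_mkt − F*| = |335.91 − 351.7069| = $15.80 per share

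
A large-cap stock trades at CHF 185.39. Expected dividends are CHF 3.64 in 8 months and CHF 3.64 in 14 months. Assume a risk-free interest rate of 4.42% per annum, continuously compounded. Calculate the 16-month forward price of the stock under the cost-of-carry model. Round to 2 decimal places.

CHF 189.23

PV(dividends) I = 3.64·e^(−0.0442·8/12) + 3.64·e^(−0.0442·14/12)
I = 3.5343 + 3.4571 = 6.9914
F = (S − I)·e^(rT) = (185.39 − 6.9914) · e^(0.0442·16/12)
= 178.3986 · e^0.058933 = 178.3986 × 1.060704 = CHF 189.23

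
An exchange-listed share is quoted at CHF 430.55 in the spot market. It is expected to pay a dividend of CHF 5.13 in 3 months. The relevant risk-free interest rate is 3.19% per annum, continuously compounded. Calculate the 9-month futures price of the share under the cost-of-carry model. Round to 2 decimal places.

PV(dividends) I = 5.13·e^(−0.0319·3/12)
I = 5.0893
F = (S − I)·e^(rT) = (430.55 − 5.0893) · e^(0.0319·9/12)
= 425.4607 · e^0.023925 = 425.4607 × 1.024213 = CHF 435.76

CHF 435.76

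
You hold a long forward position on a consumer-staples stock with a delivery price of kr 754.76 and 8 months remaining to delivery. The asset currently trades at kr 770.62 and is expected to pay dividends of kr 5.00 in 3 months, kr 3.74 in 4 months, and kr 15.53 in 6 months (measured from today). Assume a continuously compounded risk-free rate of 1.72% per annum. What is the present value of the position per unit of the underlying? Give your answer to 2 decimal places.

PV(remaining dividends) I = 5.00·e^(−0.0172·3/12) + 3.74·e^(−0.0172·4/12) + 15.53·e^(−0.0172·6/12) = 24.0942
Current forward F = (S − I)·e^(rT) = (770.62 − 24.0942)·e^(0.0172·8/12) = 746.5258 × 1.011533 = 755.1355
Value (long) = (F − K)·e^(−rT) = (755.1355 − 754.76) × 0.988599 = 0.3712
Value = kr 0.37

kr 0.37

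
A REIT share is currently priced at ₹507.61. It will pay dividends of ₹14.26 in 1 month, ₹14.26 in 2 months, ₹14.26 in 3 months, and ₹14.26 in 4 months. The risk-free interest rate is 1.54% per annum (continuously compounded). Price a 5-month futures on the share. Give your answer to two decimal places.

₹453.65

PV(dividends) I = 14.26·e^(−0.0154·1/12) + 14.26·e^(−0.0154·2/12) + 14.26·e^(−0.0154·3/12) + 14.26·e^(−0.0154·4/12)
I = 14.2417 + 14.2234 + 14.2052 + 14.1870 = 56.8573
F = (S − I)·e^(rT) = (507.61 − 56.8573) · e^(0.0154·5/12)
= 450.7527 · e^0.006417 = 450.7527 × 1.006438 = ₹453.65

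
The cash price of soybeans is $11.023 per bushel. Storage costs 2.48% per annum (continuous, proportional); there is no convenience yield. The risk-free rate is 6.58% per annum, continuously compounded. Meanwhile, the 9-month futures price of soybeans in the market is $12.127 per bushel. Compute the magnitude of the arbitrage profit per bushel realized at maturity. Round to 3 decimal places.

Fair futures: F* = S·e^(carry·T), with carry = (r + u) = 0.0658 + 0.0248 = 0.0906
F* = 11.023 · e^(0.0906 × 9/12) = 11.023 · e^0.067950 = 11.023 × 1.070312 = $11.7980
Market $12.127 > fair $11.7980: forward overpriced → cash-and-carry (buy spot, short the forward).
At maturity, profit = |F_mkt − F*| = |12.127 − 11.7980| = $0.329 per bushel

$0.329 per bushel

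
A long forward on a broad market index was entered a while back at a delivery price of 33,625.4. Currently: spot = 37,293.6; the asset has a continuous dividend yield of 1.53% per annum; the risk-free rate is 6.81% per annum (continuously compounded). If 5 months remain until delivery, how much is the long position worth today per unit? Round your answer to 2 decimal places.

Current fair forward for the remaining 5 months: F = S·e^((r − q)·T), (r − q) = 0.0681 − 0.0153 = 0.0528
F = 37293.6 · e^(0.0528 × 5/12) = 37293.6 × 1.02224378 = 38123.1506
Value of long forward = (F − K)·e^(−rT) = (38123.1506 − 33625.4) · e^(−0.0681·5/12)
= 4497.7506 × 0.97202379 = 4371.92

4371.92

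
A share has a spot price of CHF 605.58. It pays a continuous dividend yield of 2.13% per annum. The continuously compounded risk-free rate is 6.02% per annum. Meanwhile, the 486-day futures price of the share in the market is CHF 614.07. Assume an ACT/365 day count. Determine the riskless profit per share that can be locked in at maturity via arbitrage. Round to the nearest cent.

CHF 23.70 per share

Fair futures: F* = S·e^(carry·T), with carry = (r − q) = 0.0602 − 0.0213 = 0.0389
F* = 605.58 · e^(0.0389 × 486/365) = 605.58 · e^0.051796 = 605.58 × 1.053161 = CHF 637.7732
Market CHF 614.07 < fair CHF 637.7732: forward underpriced → reverse cash-and-carry (short spot, go long the forward).
At maturity, profit = |F_mkt − F*| = |614.07 − 637.7732| = CHF 23.70 per share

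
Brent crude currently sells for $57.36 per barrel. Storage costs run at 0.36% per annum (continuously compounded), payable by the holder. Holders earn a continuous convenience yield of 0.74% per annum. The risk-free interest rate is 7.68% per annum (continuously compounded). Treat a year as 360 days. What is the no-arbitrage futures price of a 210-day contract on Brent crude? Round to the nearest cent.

$59.86 per barrel

Net carry = r + u − y = 0.0768 + 0.0036 − 0.0074 = 0.0730
F = S·e^((r+u−y)T) = 57.36 · e^(0.0730 × 210/360) = 57.36 · e^0.042583
= 57.36 × 1.043503 = $59.86 per barrel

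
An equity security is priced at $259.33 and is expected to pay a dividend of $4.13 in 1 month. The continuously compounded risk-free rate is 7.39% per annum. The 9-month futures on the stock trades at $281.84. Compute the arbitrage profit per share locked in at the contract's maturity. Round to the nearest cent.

PV(dividends) I = 4.13·e^(−0.0739·1/12) = 4.1046
Fair futures F* = (S − I)·e^(rT) = (259.33 − 4.1046)·e^0.055425 = 255.2254 × 1.056990 = 269.7707
Market $281.84 > fair 269.7707: forward overpriced → cash-and-carry (borrow at r, buy the stock and collect the dividends, short the forward).
Profit at T = |F_mkt − F*| = |281.84 − 269.7707| = $12.07 per share

$12.07 per share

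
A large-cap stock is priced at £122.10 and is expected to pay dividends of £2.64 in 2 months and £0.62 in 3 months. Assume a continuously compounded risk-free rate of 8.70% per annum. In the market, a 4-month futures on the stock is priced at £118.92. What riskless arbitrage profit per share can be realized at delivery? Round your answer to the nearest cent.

PV(dividends) I = 2.64·e^(−0.0870·2/12) + 0.62·e^(−0.0870·3/12) = 3.2087
Fair futures F* = (S − I)·e^(rT) = (122.10 − 3.2087)·e^0.029000 = 118.8913 × 1.029425 = 122.3897
Market £118.92 < fair 122.3897: forward underpriced → reverse cash-and-carry (short the stock, invest proceeds at r, pay the dividends, go long the forward).
Profit at T = |F_mkt − F*| = |118.92 − 122.3897| = £3.47 per share

£3.47 per share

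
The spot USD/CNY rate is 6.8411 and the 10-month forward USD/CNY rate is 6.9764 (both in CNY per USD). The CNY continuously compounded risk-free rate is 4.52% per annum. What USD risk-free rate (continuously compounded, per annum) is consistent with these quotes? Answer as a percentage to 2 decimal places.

F = S·e^((r_CNY − r_USD)T) ⇒ r_USD = r_CNY − ln(F/S)/T
ln(6.9764/6.8411) = 0.019584; /(10/12) = 0.023501
r_USD = 0.0452 − 0.023501 = 0.021699
r_USD = 2.17%

2.17%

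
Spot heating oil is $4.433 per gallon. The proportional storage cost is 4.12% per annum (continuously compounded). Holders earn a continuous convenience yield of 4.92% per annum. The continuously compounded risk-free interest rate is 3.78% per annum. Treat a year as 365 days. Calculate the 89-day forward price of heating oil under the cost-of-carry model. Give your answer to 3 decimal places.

$4.465 per gallon

Net carry = r + u − y = 0.0378 + 0.0412 − 0.0492 = 0.0298
F = S·e^((r+u−y)T) = 4.433 · e^(0.0298 × 89/365) = 4.433 · e^0.007266
= 4.433 × 1.007292 = $4.465 per gallon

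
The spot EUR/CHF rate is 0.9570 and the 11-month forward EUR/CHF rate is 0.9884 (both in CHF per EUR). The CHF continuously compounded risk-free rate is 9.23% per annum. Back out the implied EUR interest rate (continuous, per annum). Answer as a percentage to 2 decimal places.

5.71%

F = S·e^((r_CHF − r_EUR)T) ⇒ r_EUR = r_CHF − ln(F/S)/T
ln(0.9884/0.9570) = 0.032284; /(11/12) = 0.035219
r_EUR = 0.0923 − 0.035219 = 0.057081
r_EUR = 5.71%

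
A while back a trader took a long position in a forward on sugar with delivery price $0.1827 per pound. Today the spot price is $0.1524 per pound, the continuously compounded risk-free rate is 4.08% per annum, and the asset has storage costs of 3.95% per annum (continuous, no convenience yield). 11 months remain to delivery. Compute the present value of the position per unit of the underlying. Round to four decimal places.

Current fair forward for the remaining 11 months: F = S·e^((r + u)·T), (r + u) = 0.0408 + 0.0395 = 0.0803
F = 0.1524 · e^(0.0803 × 11/12) = 0.1524 × 1.076385 = 0.1640
Value of long forward = (F − K)·e^(−rT) = (0.1640 − 0.1827) · e^(−0.0408·11/12)
= -0.0187 × 0.963291 = -0.0180

-$0.0180 per pound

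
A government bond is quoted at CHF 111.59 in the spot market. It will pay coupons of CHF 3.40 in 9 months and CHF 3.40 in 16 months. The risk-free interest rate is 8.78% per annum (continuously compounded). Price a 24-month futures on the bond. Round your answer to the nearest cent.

PV(coupons) I = 3.40·e^(−0.0878·9/12) + 3.40·e^(−0.0878·16/12)
I = 3.1833 + 3.0244 = 6.2077
F = (S − I)·e^(rT) = (111.59 − 6.2077) · e^(0.0878·24/12)
= 105.3823 · e^0.175600 = 105.3823 × 1.191961 = CHF 125.61

CHF 125.61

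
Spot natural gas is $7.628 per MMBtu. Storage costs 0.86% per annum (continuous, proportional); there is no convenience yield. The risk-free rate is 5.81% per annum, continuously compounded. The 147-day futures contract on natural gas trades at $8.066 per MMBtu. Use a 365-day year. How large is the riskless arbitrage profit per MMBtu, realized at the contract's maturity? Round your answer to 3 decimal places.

Fair futures: F* = S·e^(carry·T), with carry = (r + u) = 0.0581 + 0.0086 = 0.0667
F* = 7.628 · e^(0.0667 × 147/365) = 7.628 · e^0.026863 = 7.628 × 1.027227 = $7.8357
Market $8.066 > fair $7.8357: forward overpriced → cash-and-carry (buy spot, short the forward).
At maturity, profit = |F_mkt − F*| = |8.066 − 7.8357| = $0.230 per MMBtu

$0.230 per MMBtu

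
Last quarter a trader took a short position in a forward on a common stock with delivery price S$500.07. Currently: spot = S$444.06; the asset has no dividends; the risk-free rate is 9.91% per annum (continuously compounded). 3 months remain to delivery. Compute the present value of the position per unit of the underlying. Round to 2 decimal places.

S$43.77

Current fair forward for the remaining 3 months: F = S·e^(r·T), r = 0.0991
F = 444.06 · e^(0.0991 × 3/12) = 444.06 × 1.025084 = 455.1988
Value of long forward = (F − K)·e^(−rT) = (455.1988 − 500.07) · e^(−0.0991·3/12)
= -44.8712 × 0.975529 = -43.77
Short position value = −(long value) = S$43.77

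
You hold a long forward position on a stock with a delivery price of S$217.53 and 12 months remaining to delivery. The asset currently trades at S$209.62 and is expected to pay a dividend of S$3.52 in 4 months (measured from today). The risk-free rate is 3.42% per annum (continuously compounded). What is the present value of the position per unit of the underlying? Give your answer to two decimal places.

-S$4.08

PV(remaining dividends) I = 3.52·e^(−0.0342·4/12) = 3.4801
Current forward F = (S − I)·e^(rT) = (209.62 − 3.4801)·e^(0.0342·12/12) = 206.1399 × 1.034792 = 213.3119
Value (long) = (F − K)·e^(−rT) = (213.3119 − 217.53) × 0.966378 = -4.0763
Value = -S$4.08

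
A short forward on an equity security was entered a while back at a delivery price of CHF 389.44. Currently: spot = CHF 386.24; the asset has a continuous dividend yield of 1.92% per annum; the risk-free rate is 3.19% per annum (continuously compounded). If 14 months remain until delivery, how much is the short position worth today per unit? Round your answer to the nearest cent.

Current fair forward for the remaining 14 months: F = S·e^((r − q)·T), (r − q) = 0.0319 − 0.0192 = 0.0127
F = 386.24 · e^(0.0127 × 14/12) = 386.24 × 1.014927 = 392.0054
Value of long forward = (F − K)·e^(−rT) = (392.0054 − 389.44) · e^(−0.0319·14/12)
= 2.5654 × 0.963467 = 2.47
Short position value = −(long value) = -CHF 2.47

-CHF 2.47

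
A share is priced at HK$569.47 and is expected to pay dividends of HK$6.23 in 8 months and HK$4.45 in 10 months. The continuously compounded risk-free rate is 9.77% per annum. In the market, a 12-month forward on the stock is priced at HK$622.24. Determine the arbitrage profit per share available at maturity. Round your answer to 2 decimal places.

PV(dividends) I = 6.23·e^(−0.0977·8/12) + 4.45·e^(−0.0977·10/12) = 9.9392
Fair forward F* = (S − I)·e^(rT) = (569.47 − 9.9392)·e^0.097700 = 559.5308 × 1.102632 = 616.9566
Market HK$622.24 > fair 616.9566: forward overpriced → cash-and-carry (borrow at r, buy the stock and collect the dividends, short the forward).
Profit at T = |F_mkt − F*| = |622.24 − 616.9566| = HK$5.28 per share

HK$5.28 per share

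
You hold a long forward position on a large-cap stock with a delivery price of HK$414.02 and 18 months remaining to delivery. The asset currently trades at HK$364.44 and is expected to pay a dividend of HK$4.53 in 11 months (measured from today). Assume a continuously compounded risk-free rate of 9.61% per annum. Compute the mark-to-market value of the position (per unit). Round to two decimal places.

PV(remaining dividends) I = 4.53·e^(−0.0961·11/12) = 4.1480
Current forward F = (S − I)·e^(rT) = (364.44 − 4.1480)·e^(0.0961·18/12) = 360.2920 × 1.155057 = 416.1578
Value (long) = (F − K)·e^(−rT) = (416.1578 − 414.02) × 0.865758 = 1.8508
Value = HK$1.85

HK$1.85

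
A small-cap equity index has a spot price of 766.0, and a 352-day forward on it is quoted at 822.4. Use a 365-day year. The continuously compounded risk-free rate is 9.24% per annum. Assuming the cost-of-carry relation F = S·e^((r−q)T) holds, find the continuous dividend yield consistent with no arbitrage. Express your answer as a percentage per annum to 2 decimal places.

From F = S·e^((r−q)T): (r − q) = ln(F/S)/T
ln(822.4/766.0) = ln(1.073629) = 0.071044
(r − q) = 0.071044 / (352/365) = 0.073668
q = r − ln(F/S)/T = 0.0924 − 0.073668 = 0.018732
q = 1.87%

1.87%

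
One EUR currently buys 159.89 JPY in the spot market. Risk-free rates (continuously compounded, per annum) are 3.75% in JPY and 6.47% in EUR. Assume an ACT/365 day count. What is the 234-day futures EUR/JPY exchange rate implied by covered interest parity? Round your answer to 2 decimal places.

F = S·e^((r_JPY − r_EUR)T) = 159.89 · e^((0.0375 − 0.0647) × 234/365)
= 159.89 · e^-0.017438 = 159.89 × 0.982713
F = 157.13 JPY per EUR

157.13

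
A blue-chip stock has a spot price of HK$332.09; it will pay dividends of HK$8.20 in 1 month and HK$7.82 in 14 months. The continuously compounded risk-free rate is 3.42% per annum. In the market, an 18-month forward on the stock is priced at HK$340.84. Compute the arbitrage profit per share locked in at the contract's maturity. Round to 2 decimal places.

HK$7.79 per share

PV(dividends) I = 8.20·e^(−0.0342·1/12) + 7.82·e^(−0.0342·14/12) = 15.6908
Fair forward F* = (S − I)·e^(rT) = (332.09 − 15.6908)·e^0.051300 = 316.3992 × 1.052639 = 333.0541
Market HK$340.84 > fair 333.0541: forward overpriced → cash-and-carry (borrow at r, buy the stock and collect the dividends, short the forward).
Profit at T = |F_mkt − F*| = |340.84 − 333.0541| = HK$7.79 per share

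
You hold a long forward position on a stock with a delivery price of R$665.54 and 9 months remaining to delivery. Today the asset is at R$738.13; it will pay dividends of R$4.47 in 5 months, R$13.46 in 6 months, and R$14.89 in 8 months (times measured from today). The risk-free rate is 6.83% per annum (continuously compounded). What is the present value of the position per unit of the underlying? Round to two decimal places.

PV(remaining dividends) I = 4.47·e^(−0.0683·5/12) + 13.46·e^(−0.0683·6/12) + 14.89·e^(−0.0683·8/12) = 31.5799
Current forward F = (S − I)·e^(rT) = (738.13 − 31.5799)·e^(0.0683·9/12) = 706.5501 × 1.052560 = 743.6864
Value (long) = (F − K)·e^(−rT) = (743.6864 − 665.54) × 0.950065 = 74.2442
Value = R$74.24

R$74.24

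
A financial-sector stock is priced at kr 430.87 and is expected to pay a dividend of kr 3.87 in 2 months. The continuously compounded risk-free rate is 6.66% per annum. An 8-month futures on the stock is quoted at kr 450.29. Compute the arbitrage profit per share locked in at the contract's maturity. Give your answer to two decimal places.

kr 3.86 per share

PV(dividends) I = 3.87·e^(−0.0666·2/12) = 3.8273
Fair futures F* = (S − I)·e^(rT) = (430.87 − 3.8273)·e^0.044400 = 427.0427 × 1.045400 = 446.4304
Market kr 450.29 > fair 446.4304: forward overpriced → cash-and-carry (borrow at r, buy the stock and collect the dividends, short the forward).
Profit at T = |F_mkt − F*| = |450.29 − 446.4304| = kr 3.86 per share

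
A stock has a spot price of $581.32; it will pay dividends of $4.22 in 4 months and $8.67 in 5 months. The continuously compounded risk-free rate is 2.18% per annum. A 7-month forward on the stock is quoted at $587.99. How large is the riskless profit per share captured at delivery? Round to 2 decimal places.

PV(dividends) I = 4.22·e^(−0.0218·4/12) + 8.67·e^(−0.0218·5/12) = 12.7810
Fair forward F* = (S − I)·e^(rT) = (581.32 − 12.7810)·e^0.012717 = 568.5390 × 1.012798 = 575.8152
Market $587.99 > fair 575.8152: forward overpriced → cash-and-carry (borrow at r, buy the stock and collect the dividends, short the forward).
Profit at T = |F_mkt − F*| = |587.99 − 575.8152| = $12.17 per share

$12.17 per share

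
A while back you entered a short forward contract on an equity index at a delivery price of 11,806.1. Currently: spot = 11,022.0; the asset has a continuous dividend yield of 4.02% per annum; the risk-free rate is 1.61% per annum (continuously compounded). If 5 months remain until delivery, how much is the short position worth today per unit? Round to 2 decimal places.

888.25

Current fair forward for the remaining 5 months: F = S·e^((r − q)·T), (r − q) = 0.0161 − 0.0402 = -0.0241
F = 11022.0 · e^(-0.0241 × 5/12) = 11022.0 × 0.99000858 = 10911.8746
Value of long forward = (F − K)·e^(−rT) = (10911.8746 − 11806.1) · e^(−0.0161·5/12)
= -894.2254 × 0.99331412 = -888.25
Short position value = −(long value) = 888.25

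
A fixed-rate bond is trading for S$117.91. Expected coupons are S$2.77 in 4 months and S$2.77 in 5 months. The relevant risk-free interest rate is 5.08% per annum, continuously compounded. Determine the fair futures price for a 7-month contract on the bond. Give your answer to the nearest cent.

S$115.86

PV(coupons) I = 2.77·e^(−0.0508·4/12) + 2.77·e^(−0.0508·5/12)
I = 2.7235 + 2.7120 = 5.4355
F = (S − I)·e^(rT) = (117.91 − 5.4355) · e^(0.0508·7/12)
= 112.4745 · e^0.029633 = 112.4745 × 1.030076 = S$115.86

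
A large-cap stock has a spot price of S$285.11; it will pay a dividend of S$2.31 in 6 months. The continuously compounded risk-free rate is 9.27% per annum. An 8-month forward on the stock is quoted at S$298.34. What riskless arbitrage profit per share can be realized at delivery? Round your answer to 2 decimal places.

PV(dividends) I = 2.31·e^(−0.0927·6/12) = 2.2054
Fair forward F* = (S − I)·e^(rT) = (285.11 − 2.2054)·e^0.061800 = 282.9046 × 1.063750 = 300.9398
Market S$298.34 < fair 300.9398: forward underpriced → reverse cash-and-carry (short the stock, invest proceeds at r, pay the dividends, go long the forward).
Profit at T = |F_mkt − F*| = |298.34 − 300.9398| = S$2.60 per share

S$2.60 per share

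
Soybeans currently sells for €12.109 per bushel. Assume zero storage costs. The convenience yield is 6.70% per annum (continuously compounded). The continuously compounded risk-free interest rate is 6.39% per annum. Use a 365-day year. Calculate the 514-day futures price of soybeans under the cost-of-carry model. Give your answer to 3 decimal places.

€12.056 per bushel

Net carry = r + u − y = 0.0639 + 0.0000 − 0.0670 = -0.0031
F = S·e^((r+u−y)T) = 12.109 · e^(-0.0031 × 514/365) = 12.109 · e^-0.004365
= 12.109 × 0.995645 = €12.056 per bushel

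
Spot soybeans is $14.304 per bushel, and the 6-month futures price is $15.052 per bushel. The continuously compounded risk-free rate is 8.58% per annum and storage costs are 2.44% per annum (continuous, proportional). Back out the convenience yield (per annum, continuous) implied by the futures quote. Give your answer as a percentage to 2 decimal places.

0.83%

F = S·e^((r+u−y)T) ⇒ (r+u−y) = ln(F/S)/T
ln(15.052/14.304) = 0.050972; /T ⇒ 0.101944
y = r + u − ln(F/S)/T = 0.0858 + 0.0244 − 0.101944 = 0.008256
y = 0.83%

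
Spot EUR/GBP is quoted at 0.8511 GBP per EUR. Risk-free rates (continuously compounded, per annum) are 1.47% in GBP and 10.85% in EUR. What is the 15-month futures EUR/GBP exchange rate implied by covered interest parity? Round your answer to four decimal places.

0.7569

F = S·e^((r_GBP − r_EUR)T) = 0.8511 · e^((0.0147 − 0.1085) × 15/12)
= 0.8511 · e^-0.117250 = 0.8511 × 0.889363
F = 0.7569 GBP per EUR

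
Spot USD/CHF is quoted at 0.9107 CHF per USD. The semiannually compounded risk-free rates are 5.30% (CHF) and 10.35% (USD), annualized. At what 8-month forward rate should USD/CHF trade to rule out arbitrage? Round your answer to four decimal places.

0.8817

By covered interest parity, F = S · (1+r_CHF/2)^(2T) / (1+r_USD/2)^(2T)
= 0.9107 × 1.035488 / 1.069588 = 0.9107 × 0.968119
F = 0.8817 CHF per USD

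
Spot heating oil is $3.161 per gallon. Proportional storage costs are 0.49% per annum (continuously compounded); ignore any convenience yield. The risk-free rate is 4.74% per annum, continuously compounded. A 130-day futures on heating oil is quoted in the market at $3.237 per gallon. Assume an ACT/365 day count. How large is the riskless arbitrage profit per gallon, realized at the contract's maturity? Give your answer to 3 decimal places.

Fair futures: F* = S·e^(carry·T), with carry = (r + u) = 0.0474 + 0.0049 = 0.0523
F* = 3.161 · e^(0.0523 × 130/365) = 3.161 · e^0.018627 = 3.161 × 1.018802 = $3.2204
Market $3.237 > fair $3.2204: forward overpriced → cash-and-carry (buy spot, short the forward).
At maturity, profit = |F_mkt − F*| = |3.237 − 3.2204| = $0.017 per gallon

$0.017 per gallon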